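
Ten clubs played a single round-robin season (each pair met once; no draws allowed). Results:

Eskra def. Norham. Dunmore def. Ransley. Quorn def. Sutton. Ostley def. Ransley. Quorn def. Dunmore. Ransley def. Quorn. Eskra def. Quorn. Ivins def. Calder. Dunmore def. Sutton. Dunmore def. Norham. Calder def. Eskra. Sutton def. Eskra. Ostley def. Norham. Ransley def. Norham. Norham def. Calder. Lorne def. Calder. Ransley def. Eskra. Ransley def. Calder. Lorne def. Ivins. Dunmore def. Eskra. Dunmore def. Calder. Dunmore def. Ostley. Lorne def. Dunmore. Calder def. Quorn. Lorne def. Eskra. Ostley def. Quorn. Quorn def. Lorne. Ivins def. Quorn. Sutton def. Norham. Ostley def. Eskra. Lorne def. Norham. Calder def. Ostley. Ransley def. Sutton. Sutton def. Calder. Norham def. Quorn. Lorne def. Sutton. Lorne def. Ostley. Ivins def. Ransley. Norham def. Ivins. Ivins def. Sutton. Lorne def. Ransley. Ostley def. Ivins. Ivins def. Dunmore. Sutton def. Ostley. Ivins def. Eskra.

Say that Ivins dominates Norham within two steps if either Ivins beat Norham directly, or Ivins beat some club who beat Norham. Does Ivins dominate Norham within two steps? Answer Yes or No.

Yes

Ivins did not beat Norham directly.
Ivins beat Sutton, Dunmore, Quorn, Eskra, Ransley, Calder. Of those, Sutton beat Norham.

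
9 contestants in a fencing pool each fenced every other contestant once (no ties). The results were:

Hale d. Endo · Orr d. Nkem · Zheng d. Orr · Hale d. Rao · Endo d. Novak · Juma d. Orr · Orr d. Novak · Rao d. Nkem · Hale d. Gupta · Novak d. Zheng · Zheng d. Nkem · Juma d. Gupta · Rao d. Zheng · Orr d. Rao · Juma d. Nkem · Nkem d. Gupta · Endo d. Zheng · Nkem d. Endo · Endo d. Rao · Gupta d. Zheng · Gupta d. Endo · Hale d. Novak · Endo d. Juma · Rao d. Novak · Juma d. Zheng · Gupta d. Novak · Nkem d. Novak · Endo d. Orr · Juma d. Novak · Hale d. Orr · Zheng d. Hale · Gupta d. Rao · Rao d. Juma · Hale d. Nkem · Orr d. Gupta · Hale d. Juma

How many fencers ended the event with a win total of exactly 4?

3

Win totals: Juma 5, Hale 7, Gupta 4, Orr 4, Nkem 3, Zheng 3, Endo 5, Rao 4, Novak 1.
Exactly 4: Gupta, Orr, Rao — 3 fencers.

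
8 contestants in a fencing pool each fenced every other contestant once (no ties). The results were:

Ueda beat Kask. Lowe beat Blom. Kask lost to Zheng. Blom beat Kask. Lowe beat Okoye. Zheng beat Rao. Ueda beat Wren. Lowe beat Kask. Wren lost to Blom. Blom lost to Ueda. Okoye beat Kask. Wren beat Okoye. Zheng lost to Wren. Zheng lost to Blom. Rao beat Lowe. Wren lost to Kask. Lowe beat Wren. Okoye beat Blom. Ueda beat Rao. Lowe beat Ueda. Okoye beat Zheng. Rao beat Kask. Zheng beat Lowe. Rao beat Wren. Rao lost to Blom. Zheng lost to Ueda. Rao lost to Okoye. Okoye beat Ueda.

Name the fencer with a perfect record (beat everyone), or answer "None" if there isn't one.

None

Highest win total is Ueda with 5 (out of 7 possible).
Ueda lost to Okoye, Lowe, so no fencer went undefeated.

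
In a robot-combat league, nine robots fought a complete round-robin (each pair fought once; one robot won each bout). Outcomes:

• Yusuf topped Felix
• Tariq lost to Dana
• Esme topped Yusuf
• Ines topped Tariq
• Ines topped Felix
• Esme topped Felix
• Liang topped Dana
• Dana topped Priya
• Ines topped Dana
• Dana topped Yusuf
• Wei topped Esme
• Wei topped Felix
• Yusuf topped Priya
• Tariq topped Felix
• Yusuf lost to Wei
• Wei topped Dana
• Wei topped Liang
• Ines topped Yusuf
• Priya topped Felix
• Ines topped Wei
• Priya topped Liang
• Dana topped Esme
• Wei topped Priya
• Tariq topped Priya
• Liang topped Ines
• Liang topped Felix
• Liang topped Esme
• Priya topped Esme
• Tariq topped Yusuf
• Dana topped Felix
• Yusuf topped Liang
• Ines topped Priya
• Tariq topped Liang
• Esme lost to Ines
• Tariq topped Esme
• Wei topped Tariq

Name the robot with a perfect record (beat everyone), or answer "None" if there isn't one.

Highest win total is Wei with 7 (out of 8 possible).
Wei lost to Ines, so no robot went undefeated.

None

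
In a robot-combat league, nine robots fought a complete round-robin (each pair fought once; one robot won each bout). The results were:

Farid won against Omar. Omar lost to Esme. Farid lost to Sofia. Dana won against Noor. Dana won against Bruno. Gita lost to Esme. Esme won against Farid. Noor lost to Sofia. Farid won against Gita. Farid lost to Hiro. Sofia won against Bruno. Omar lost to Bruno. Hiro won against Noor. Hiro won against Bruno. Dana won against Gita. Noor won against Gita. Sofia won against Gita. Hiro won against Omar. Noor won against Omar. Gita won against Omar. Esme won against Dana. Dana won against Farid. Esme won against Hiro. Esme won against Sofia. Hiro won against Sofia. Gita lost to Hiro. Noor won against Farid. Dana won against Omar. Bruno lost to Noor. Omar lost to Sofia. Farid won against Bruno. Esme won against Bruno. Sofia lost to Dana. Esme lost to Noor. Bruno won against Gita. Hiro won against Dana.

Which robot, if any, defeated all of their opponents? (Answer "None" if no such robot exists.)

None

Highest win total is Hiro with 7 (out of 8 possible).
Hiro lost to Esme, so no robot went undefeated.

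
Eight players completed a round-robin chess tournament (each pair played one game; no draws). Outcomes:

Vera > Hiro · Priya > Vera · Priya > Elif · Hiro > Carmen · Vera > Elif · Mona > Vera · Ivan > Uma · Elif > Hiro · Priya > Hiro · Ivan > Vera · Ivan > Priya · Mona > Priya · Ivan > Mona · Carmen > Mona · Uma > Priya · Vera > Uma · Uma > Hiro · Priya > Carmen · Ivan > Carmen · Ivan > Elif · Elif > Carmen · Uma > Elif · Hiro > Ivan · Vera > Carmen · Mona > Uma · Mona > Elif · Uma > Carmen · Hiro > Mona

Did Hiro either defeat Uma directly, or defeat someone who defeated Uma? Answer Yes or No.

Hiro did not beat Uma directly.
Hiro beat Mona, Carmen, Ivan. Of those, Mona beat Uma.

Yes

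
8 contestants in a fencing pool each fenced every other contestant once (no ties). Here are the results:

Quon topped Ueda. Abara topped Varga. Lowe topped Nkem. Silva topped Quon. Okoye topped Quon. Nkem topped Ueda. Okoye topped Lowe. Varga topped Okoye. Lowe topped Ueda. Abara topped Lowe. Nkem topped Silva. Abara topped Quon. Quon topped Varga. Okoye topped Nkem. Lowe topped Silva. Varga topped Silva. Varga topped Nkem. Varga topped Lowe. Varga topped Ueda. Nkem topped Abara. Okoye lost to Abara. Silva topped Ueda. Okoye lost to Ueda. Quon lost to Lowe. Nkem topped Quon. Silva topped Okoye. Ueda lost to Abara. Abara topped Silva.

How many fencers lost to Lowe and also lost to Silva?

Lowe beat: Ueda, Nkem, Silva, Quon.
Silva beat: Ueda, Okoye, Quon.
Both beat: Ueda, Quon — 2.

2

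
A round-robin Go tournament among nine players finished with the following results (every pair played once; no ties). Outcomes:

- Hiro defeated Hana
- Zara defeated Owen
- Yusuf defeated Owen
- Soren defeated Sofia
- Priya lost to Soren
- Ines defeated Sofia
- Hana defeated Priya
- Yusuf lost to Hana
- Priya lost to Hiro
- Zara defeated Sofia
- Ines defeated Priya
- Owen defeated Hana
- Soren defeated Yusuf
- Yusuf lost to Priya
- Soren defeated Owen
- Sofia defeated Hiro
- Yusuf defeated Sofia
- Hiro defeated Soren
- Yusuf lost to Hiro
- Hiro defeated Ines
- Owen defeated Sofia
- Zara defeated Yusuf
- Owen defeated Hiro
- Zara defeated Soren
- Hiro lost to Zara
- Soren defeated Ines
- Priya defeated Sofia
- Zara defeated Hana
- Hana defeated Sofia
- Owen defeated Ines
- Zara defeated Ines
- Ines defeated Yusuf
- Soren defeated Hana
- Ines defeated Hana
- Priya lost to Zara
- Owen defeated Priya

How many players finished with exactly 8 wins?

1

Win totals: Yusuf 2, Owen 5, Hana 3, Zara 8, Hiro 5, Ines 4, Sofia 1, Soren 6, Priya 2.
Exactly 8: Zara — 1 player.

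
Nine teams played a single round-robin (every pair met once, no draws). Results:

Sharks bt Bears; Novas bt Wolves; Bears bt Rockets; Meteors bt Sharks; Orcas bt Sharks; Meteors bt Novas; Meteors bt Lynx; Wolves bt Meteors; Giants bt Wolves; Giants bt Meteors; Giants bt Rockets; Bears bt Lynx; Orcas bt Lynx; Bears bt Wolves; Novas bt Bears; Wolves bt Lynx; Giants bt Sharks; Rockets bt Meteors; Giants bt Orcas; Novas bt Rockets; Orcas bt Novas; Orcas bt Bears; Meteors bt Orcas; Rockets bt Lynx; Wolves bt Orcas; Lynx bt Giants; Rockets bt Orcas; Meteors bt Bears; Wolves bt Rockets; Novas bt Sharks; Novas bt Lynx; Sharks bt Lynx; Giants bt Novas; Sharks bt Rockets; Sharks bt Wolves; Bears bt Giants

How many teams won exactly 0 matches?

Win totals: Novas 5, Wolves 4, Meteors 5, Lynx 1, Rockets 3, Bears 4, Sharks 4, Orcas 4, Giants 6.
No team has exactly 0 wins.

0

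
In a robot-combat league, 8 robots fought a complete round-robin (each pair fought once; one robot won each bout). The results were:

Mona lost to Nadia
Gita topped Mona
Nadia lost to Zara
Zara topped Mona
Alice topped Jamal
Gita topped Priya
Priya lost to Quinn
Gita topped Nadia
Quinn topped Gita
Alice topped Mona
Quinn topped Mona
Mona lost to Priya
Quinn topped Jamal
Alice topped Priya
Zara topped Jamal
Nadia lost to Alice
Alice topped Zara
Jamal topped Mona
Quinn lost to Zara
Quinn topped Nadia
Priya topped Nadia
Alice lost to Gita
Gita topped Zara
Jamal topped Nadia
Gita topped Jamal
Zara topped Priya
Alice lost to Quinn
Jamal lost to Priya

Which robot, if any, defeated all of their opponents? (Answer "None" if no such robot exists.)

Highest win total is Quinn with 6 (out of 7 possible).
Quinn lost to Zara, so no robot went undefeated.

None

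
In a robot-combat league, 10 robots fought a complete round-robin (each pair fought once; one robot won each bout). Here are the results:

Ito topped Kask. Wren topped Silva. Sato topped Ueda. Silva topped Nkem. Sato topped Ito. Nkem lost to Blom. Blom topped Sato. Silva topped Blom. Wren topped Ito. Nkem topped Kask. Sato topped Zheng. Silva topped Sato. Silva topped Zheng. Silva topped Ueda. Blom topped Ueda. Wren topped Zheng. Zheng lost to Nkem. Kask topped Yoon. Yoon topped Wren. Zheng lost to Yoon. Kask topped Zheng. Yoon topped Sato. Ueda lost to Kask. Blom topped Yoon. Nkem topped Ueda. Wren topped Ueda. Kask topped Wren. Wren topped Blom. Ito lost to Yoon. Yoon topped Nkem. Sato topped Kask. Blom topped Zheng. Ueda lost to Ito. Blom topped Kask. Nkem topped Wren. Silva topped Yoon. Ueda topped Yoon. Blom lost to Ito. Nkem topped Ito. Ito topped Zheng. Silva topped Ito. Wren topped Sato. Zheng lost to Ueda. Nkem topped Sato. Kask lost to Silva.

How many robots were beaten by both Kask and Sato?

2

Kask beat: Yoon, Ueda, Wren, Zheng.
Sato beat: Ueda, Zheng, Ito, Kask.
Both beat: Ueda, Zheng — 2.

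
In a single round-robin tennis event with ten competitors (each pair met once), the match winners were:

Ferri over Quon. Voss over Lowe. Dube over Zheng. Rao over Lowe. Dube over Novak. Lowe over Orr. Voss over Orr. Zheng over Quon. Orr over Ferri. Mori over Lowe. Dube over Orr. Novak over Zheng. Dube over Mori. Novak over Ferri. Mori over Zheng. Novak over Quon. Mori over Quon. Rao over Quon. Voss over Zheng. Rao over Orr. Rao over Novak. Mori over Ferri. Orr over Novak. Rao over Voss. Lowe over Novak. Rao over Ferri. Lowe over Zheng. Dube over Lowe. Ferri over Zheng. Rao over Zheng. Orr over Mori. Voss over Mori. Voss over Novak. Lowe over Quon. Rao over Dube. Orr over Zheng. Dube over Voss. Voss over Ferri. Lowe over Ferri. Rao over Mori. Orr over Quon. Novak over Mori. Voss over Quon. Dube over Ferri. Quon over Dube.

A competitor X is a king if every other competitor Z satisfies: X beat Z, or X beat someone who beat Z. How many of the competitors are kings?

1

Dube cannot reach Rao in two steps.
Voss cannot reach Rao in two steps.
Ferri cannot reach Voss, Mori, Novak, Rao, Orr, Lowe in two steps.
Mori cannot reach Voss, Rao in two steps.
Novak cannot reach Voss, Rao, Orr in two steps.
Rao reaches everyone (king).
Zheng cannot reach Voss, Ferri, Mori, Novak, Rao, Orr, Lowe in two steps.
Orr cannot reach Voss, Rao in two steps.
Lowe cannot reach Voss, Rao in two steps.
Quon cannot reach Rao in two steps.
Kings: Rao — 1.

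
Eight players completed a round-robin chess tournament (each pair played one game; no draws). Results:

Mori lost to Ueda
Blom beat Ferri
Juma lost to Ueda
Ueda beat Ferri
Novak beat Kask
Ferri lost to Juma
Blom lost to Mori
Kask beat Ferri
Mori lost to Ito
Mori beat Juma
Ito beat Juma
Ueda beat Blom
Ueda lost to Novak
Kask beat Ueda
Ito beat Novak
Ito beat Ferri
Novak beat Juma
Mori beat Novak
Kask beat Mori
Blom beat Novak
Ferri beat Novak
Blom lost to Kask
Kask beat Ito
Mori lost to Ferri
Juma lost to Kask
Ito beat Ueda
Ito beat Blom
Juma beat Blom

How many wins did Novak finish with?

Novak's results: beat Ueda, Kask, Juma; lost to Ito, Ferri, Blom, Mori.
That is 3 wins.

3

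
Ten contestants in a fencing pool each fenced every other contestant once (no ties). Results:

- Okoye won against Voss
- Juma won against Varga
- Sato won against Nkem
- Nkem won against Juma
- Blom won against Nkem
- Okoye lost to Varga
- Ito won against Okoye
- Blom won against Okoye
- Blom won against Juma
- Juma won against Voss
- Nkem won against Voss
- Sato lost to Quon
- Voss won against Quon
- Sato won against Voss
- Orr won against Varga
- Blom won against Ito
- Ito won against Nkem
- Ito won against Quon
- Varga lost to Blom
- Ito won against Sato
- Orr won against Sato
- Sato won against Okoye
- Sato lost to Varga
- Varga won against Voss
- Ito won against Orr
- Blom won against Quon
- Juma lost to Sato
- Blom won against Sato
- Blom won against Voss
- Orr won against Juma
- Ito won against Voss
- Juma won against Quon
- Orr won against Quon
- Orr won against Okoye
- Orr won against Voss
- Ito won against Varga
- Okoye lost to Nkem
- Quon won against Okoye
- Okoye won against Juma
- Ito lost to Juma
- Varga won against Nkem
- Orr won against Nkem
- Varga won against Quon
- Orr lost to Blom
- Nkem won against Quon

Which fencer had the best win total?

Win totals: Ito 7, Okoye 2, Orr 7, Blom 9, Quon 2, Voss 1, Juma 4, Varga 5, Sato 4, Nkem 4.
Blom leads with 9 wins (next highest: 7).

Blom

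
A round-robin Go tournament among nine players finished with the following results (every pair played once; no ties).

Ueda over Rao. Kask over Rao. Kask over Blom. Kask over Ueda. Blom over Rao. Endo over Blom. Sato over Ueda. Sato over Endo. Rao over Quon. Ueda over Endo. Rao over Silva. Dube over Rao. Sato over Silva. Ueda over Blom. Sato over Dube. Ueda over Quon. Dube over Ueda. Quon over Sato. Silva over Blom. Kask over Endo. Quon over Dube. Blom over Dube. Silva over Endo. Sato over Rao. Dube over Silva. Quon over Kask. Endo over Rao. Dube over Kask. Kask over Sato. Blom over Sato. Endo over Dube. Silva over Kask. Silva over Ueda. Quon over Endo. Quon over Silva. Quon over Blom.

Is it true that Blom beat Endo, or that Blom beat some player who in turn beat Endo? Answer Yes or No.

Blom did not beat Endo directly.
Blom beat Sato, Rao, Dube. Of those, Sato beat Endo.

Yes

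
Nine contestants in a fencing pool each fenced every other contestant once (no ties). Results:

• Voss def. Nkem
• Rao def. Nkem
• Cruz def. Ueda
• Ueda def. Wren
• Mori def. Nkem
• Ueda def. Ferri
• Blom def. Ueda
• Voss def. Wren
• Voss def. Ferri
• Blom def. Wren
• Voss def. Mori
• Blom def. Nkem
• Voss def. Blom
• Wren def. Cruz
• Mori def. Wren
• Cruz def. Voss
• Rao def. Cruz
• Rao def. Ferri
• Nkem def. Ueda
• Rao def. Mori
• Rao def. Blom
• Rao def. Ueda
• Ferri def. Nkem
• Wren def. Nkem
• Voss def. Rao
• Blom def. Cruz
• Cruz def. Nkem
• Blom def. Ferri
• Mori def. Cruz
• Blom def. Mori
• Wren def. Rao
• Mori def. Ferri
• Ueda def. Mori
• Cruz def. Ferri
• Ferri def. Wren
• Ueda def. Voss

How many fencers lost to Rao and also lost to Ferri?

1

Rao beat: Nkem, Blom, Mori, Cruz, Ferri, Ueda.
Ferri beat: Nkem, Wren.
Both beat: Nkem — 1.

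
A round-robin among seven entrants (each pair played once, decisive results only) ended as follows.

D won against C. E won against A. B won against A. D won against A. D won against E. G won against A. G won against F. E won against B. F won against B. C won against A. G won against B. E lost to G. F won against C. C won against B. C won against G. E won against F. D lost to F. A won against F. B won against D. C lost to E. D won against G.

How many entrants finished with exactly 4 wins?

3

Win totals: A 1, B 2, C 3, D 4, E 4, F 3, G 4.
Exactly 4: D, E, G — 3 entrants.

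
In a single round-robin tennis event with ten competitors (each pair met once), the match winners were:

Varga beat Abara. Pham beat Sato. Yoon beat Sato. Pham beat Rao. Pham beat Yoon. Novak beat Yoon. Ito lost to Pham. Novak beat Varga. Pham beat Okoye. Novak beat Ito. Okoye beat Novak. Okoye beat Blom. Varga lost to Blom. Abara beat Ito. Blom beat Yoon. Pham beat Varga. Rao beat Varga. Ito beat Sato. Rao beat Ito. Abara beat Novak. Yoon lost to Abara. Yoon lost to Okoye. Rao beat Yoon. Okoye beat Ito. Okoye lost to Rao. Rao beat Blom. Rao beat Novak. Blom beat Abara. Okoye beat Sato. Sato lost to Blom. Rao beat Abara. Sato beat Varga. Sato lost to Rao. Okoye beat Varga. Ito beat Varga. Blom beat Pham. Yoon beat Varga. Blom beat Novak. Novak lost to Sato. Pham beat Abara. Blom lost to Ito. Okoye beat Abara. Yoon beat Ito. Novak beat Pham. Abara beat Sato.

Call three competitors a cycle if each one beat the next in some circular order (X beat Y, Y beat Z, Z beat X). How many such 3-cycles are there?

16

Win totals: Pham 7, Blom 6, Novak 4, Abara 4, Okoye 7, Ito 3, Yoon 3, Rao 8, Varga 1, Sato 2.
A competitor with w wins dominates both others in C(w,2) triples; summing gives 21 + 15 + 6 + 6 + 21 + 3 + 3 + 28 + 0 + 1 = 104 transitive triples.
Total triples C(10,3) = 120, so cyclic triples = 120 − 104 = 16.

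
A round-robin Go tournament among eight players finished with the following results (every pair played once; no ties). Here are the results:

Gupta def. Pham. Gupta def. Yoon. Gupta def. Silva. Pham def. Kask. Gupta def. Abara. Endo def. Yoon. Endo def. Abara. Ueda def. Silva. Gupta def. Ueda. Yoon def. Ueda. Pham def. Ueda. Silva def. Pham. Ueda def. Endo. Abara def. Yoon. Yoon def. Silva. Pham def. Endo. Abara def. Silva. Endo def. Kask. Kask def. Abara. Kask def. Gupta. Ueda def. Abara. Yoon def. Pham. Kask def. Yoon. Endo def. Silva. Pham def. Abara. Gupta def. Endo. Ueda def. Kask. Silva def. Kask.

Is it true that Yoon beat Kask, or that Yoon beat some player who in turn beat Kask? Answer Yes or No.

Yoon did not beat Kask directly.
Yoon beat Ueda, Pham, Silva. Of those, Ueda beat Kask.

Yes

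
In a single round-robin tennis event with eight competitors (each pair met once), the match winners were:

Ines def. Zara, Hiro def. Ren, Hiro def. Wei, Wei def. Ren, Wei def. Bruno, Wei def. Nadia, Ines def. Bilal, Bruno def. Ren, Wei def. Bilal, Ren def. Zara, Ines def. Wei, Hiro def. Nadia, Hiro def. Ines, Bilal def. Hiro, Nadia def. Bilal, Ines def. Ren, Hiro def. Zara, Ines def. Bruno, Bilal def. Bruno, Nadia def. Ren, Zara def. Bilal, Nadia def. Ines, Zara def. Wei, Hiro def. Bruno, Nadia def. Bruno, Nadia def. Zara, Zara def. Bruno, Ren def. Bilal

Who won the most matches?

Hiro

Win totals: Zara 3, Bilal 2, Ines 5, Ren 2, Bruno 1, Hiro 6, Nadia 5, Wei 4.
Hiro leads with 6 wins (next highest: 5).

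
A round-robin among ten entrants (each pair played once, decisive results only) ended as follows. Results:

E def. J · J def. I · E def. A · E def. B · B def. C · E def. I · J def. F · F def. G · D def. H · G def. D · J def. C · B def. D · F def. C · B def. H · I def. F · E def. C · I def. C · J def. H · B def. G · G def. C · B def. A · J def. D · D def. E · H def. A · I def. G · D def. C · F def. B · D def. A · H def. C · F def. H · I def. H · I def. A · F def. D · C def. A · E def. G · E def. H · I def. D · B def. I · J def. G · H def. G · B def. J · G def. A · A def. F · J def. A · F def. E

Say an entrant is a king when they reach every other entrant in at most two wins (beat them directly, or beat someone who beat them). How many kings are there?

5

A cannot reach I, J in two steps.
B reaches everyone (king).
C cannot reach B, D, E, G, H, I, J in two steps.
D reaches everyone (king).
E reaches everyone (king).
F reaches everyone (king).
G cannot reach B, I, J in two steps.
H cannot reach B, E, I, J in two steps.
I cannot reach J in two steps.
J reaches everyone (king).
Kings: B, D, E, F, J — 5.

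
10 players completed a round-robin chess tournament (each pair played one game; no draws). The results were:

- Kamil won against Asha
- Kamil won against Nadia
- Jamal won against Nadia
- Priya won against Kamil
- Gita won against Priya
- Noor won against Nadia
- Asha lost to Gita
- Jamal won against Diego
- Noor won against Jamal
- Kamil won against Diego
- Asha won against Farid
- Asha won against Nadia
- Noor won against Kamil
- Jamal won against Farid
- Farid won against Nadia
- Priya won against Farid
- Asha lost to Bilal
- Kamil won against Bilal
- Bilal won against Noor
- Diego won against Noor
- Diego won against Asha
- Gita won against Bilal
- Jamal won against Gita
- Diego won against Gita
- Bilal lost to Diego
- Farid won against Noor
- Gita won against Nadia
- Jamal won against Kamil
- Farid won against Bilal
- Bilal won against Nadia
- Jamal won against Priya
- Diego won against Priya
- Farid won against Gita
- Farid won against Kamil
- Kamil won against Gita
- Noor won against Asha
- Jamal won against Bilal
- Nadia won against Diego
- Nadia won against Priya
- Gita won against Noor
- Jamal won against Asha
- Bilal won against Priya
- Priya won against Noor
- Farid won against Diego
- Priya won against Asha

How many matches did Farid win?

6

Farid's results: beat Noor, Bilal, Kamil, Nadia, Diego, Gita; lost to Jamal, Asha, Priya.
That is 6 wins.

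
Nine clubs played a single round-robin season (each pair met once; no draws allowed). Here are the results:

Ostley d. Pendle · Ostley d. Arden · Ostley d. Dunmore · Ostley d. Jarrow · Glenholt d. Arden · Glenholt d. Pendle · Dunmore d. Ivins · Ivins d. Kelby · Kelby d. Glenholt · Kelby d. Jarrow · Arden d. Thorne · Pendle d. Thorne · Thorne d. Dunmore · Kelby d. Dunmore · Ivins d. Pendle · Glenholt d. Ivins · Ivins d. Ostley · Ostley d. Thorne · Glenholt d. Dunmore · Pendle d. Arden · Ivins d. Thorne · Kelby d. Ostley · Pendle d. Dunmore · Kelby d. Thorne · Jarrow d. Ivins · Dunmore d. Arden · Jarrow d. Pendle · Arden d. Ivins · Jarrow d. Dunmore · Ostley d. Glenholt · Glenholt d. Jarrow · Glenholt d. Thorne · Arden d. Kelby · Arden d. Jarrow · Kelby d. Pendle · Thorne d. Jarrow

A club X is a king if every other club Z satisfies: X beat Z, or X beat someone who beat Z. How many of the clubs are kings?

5

Dunmore cannot reach Glenholt in two steps.
Kelby reaches everyone (king).
Pendle cannot reach Glenholt, Ostley in two steps.
Glenholt reaches everyone (king).
Ostley reaches everyone (king).
Ivins reaches everyone (king).
Thorne cannot reach Kelby, Glenholt, Ostley in two steps.
Jarrow cannot reach Glenholt in two steps.
Arden reaches everyone (king).
Kings: Kelby, Glenholt, Ostley, Ivins, Arden — 5.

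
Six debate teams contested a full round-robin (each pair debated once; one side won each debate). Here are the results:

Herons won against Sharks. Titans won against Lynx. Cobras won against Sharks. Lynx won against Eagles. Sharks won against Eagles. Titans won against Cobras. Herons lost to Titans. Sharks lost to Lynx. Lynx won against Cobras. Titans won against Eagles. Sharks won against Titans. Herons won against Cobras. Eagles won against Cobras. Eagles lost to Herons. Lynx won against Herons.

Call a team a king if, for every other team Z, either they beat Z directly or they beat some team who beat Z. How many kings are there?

Titans reaches everyone (king).
Lynx reaches everyone (king).
Sharks reaches everyone (king).
Eagles cannot reach Titans, Lynx, Herons in two steps.
Herons cannot reach Lynx in two steps.
Cobras cannot reach Lynx, Herons in two steps.
Kings: Titans, Lynx, Sharks — 3.

3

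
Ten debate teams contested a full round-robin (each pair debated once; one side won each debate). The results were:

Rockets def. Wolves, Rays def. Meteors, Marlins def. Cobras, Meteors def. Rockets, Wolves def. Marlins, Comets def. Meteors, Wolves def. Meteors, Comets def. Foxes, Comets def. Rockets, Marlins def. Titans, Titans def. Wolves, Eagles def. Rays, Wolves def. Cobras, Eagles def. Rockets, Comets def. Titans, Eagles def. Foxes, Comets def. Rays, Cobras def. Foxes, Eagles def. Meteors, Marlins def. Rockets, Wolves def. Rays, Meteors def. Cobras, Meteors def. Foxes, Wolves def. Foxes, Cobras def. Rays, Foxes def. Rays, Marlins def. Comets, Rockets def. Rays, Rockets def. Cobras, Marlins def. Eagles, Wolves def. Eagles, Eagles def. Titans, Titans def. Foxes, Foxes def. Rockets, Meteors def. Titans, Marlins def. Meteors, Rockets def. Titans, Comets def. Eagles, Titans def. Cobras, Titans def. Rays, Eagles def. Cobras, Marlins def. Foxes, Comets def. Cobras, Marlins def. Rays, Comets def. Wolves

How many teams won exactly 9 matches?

0

Win totals: Comets 8, Wolves 6, Titans 4, Rays 1, Foxes 2, Rockets 4, Meteors 4, Cobras 2, Marlins 8, Eagles 6.
No team has exactly 9 wins.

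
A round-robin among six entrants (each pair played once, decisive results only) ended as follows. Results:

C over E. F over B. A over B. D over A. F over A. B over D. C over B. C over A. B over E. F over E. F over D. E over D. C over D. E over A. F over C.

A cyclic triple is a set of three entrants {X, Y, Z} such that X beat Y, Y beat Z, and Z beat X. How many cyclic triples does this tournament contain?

2

Of the C(6,3) = 20 triples, the cyclic ones are: {A, B, D}; {A, B, E}.
That is 2.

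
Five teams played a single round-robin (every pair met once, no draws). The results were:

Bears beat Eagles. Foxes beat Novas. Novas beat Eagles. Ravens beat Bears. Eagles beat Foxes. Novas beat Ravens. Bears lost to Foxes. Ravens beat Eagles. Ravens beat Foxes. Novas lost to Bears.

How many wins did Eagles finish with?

1

Eagles' results: beat Foxes; lost to Bears, Novas, Ravens.
That is 1 win.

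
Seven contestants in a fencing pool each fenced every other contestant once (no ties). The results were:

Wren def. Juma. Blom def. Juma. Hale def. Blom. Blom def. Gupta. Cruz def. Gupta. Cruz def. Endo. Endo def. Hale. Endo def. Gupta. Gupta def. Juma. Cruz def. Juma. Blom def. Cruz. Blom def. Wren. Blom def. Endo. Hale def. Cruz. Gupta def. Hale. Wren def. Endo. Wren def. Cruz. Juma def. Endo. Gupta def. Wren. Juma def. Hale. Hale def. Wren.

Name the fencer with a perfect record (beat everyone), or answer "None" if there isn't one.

None

Highest win total is Blom with 5 (out of 6 possible).
Blom lost to Hale, so no fencer went undefeated.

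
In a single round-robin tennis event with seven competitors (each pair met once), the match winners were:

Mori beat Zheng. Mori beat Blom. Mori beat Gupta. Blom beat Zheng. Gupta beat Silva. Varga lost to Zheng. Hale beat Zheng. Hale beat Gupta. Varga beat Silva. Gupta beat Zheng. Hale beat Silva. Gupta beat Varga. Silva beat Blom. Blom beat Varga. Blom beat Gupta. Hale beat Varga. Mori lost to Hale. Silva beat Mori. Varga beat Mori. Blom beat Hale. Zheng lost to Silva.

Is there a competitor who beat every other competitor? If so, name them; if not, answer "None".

None

Highest win total is Hale with 5 (out of 6 possible).
Hale lost to Blom, so no competitor went undefeated.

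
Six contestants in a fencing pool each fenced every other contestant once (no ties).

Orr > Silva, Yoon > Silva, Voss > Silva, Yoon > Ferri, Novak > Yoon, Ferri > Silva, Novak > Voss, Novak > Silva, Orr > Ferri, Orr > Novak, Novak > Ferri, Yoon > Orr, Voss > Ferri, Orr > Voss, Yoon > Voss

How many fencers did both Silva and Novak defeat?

0

Silva beat: no one.
Novak beat: Yoon, Ferri, Silva, Voss.
No one was beaten by both.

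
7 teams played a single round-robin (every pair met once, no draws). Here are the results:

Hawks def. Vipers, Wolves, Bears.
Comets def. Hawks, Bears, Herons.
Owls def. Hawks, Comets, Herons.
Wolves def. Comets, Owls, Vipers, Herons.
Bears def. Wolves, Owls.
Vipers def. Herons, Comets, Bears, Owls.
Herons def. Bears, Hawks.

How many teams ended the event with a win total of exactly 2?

2

Win totals: Owls 3, Bears 2, Comets 3, Herons 2, Vipers 4, Hawks 3, Wolves 4.
Exactly 2: Bears, Herons — 2 teams.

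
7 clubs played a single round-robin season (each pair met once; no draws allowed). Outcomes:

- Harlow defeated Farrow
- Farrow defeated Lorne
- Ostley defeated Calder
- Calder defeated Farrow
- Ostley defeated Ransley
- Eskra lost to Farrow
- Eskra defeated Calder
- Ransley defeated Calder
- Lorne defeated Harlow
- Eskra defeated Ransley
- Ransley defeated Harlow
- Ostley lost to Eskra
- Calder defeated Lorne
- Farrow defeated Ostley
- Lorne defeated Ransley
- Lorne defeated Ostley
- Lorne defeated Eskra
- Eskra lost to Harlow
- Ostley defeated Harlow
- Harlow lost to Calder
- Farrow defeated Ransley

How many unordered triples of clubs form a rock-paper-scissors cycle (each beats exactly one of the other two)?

12

Win totals: Harlow 2, Farrow 4, Ostley 3, Eskra 3, Lorne 4, Calder 3, Ransley 2.
A club with w wins dominates both others in C(w,2) triples; summing gives 1 + 6 + 3 + 3 + 6 + 3 + 1 = 23 transitive triples.
Total triples C(7,3) = 35, so cyclic triples = 35 − 23 = 12.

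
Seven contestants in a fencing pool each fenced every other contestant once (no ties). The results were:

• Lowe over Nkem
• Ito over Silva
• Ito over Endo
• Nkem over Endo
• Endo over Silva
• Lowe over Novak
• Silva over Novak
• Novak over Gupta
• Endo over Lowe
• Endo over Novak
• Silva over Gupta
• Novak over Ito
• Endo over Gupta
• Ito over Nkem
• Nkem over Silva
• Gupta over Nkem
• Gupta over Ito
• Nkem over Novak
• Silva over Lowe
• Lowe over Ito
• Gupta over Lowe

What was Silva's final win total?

Silva's results: beat Gupta, Novak, Lowe; lost to Endo, Ito, Nkem.
That is 3 wins.

3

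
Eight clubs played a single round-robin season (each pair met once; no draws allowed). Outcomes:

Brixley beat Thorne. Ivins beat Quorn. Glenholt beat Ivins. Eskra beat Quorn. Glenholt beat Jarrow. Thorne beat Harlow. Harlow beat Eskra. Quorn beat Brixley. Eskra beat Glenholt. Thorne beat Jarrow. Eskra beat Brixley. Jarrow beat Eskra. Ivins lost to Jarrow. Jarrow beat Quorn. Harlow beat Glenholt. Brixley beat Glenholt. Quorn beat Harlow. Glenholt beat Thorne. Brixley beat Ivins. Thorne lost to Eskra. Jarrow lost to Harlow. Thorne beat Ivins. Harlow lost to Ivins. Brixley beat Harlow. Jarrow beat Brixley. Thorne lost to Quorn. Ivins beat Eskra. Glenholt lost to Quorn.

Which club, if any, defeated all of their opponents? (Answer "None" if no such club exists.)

None

Highest win total is Quorn with 4 (out of 7 possible).
Quorn lost to Ivins, Jarrow, Eskra, so no club went undefeated.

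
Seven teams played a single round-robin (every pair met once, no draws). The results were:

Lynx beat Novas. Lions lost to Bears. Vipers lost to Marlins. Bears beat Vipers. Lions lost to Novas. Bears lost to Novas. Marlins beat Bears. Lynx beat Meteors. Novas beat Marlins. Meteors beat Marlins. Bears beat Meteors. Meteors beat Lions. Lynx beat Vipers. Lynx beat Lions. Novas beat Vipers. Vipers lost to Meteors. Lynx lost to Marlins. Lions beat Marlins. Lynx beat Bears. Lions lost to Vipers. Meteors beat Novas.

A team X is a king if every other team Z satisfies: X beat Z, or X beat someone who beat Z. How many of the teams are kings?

4

Vipers cannot reach Novas, Meteors, Bears, Lynx in two steps.
Novas reaches everyone (king).
Meteors reaches everyone (king).
Bears cannot reach Lynx in two steps.
Lions cannot reach Novas, Meteors in two steps.
Marlins reaches everyone (king).
Lynx reaches everyone (king).
Kings: Novas, Meteors, Marlins, Lynx — 4.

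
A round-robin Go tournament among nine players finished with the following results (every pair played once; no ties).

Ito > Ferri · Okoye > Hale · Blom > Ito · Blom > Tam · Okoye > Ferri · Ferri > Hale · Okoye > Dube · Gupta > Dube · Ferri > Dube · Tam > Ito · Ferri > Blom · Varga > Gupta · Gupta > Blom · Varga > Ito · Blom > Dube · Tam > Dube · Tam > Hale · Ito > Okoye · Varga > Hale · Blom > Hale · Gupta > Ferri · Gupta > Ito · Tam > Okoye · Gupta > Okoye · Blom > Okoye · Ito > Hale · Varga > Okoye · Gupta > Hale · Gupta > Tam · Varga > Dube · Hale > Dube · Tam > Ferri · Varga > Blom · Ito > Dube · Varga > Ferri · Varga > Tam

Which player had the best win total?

Varga

Win totals: Ito 4, Tam 5, Gupta 7, Ferri 3, Okoye 3, Hale 1, Blom 5, Varga 8, Dube 0.
Varga leads with 8 wins (next highest: 7).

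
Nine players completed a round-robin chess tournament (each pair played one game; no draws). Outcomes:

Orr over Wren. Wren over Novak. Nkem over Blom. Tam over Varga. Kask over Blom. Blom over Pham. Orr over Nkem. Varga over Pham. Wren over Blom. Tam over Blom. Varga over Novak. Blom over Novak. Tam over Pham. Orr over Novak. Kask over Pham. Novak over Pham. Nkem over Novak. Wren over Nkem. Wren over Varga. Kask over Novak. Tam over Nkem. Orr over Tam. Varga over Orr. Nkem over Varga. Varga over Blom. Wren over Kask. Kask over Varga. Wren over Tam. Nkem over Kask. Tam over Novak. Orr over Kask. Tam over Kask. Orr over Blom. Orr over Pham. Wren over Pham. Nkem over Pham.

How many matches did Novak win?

1

Novak's results: beat Pham; lost to Orr, Nkem, Varga, Kask, Tam, Wren, Blom.
That is 1 win.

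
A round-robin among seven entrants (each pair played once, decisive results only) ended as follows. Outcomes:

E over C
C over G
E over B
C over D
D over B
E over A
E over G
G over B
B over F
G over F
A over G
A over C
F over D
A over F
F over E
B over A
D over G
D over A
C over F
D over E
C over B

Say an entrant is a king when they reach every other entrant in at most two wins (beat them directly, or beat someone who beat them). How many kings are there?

6

A reaches everyone (king).
B reaches everyone (king).
C reaches everyone (king).
D reaches everyone (king).
E reaches everyone (king).
F reaches everyone (king).
G cannot reach C in two steps.
Kings: A, B, C, D, E, F — 6.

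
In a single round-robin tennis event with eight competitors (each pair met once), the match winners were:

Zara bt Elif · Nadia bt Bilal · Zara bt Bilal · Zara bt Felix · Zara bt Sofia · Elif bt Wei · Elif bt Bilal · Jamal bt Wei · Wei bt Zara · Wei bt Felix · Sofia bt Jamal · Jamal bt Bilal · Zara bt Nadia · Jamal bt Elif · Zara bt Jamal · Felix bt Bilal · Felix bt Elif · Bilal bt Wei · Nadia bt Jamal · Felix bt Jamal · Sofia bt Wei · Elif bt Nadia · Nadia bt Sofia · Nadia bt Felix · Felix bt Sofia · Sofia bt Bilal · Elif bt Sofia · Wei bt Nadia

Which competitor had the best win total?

Zara

Win totals: Sofia 3, Elif 4, Zara 6, Wei 3, Jamal 3, Nadia 4, Bilal 1, Felix 4.
Zara leads with 6 wins (next highest: 4).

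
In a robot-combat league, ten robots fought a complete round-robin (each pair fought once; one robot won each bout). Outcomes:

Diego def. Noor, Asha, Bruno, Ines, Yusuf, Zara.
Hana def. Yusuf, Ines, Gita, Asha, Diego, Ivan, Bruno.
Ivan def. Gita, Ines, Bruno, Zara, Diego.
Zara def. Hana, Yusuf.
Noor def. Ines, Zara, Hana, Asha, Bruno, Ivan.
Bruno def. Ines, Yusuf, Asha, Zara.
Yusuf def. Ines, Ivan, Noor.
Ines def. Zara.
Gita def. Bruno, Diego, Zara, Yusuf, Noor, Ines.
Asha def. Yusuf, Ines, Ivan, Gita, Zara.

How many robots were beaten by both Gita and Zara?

Gita beat: Ines, Noor, Zara, Yusuf, Diego, Bruno.
Zara beat: Yusuf, Hana.
Both beat: Yusuf — 1.

1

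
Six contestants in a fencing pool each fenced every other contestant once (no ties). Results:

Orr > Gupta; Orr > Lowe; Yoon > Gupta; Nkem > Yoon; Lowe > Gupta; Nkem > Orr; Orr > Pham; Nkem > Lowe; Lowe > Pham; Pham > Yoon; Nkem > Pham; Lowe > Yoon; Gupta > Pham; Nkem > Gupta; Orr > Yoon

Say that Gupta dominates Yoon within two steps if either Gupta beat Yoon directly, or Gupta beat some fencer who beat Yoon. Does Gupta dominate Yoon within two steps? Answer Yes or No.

Yes

Gupta did not beat Yoon directly.
Gupta beat Pham. Of those, Pham beat Yoon.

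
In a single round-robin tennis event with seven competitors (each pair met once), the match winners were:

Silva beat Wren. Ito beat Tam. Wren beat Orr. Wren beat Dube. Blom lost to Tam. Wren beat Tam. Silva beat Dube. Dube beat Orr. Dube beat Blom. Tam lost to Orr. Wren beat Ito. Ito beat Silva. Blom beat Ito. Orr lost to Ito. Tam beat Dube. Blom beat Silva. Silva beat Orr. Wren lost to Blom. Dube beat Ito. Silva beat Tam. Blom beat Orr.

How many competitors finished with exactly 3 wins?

Win totals: Ito 3, Dube 3, Orr 1, Blom 4, Wren 4, Tam 2, Silva 4.
Exactly 3: Ito, Dube — 2 competitors.

2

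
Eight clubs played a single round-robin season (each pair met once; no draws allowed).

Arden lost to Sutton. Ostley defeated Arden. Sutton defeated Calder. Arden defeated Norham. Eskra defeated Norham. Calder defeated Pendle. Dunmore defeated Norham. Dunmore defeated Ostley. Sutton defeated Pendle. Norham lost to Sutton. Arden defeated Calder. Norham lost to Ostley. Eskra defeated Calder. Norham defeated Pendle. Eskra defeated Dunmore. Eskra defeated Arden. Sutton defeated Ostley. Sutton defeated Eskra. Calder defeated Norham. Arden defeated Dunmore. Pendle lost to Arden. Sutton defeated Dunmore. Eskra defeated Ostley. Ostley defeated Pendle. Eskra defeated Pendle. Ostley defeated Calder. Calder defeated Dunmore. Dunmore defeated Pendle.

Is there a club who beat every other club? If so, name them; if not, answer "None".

Sutton has 7 wins out of 7 opponents — a perfect record.

Sutton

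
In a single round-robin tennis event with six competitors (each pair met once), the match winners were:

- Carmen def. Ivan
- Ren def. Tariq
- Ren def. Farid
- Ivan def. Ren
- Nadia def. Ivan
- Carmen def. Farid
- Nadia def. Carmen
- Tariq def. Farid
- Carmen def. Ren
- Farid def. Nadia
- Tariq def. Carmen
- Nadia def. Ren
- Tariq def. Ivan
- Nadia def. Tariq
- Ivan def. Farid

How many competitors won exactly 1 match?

1

Win totals: Nadia 4, Farid 1, Ivan 2, Ren 2, Carmen 3, Tariq 3.
Exactly 1: Farid — 1 competitor.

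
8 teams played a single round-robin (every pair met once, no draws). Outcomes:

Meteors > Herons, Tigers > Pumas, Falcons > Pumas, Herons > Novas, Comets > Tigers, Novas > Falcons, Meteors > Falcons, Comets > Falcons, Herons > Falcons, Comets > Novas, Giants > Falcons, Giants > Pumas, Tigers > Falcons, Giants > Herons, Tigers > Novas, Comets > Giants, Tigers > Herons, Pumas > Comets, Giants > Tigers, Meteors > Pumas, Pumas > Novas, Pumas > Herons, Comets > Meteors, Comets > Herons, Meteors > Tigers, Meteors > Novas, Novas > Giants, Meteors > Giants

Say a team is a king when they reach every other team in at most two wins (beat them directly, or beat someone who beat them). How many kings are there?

Pumas reaches everyone (king).
Herons cannot reach Comets, Tigers, Meteors in two steps.
Comets reaches everyone (king).
Tigers cannot reach Meteors in two steps.
Novas cannot reach Comets, Meteors in two steps.
Giants cannot reach Meteors in two steps.
Falcons cannot reach Tigers, Giants, Meteors in two steps.
Meteors reaches everyone (king).
Kings: Pumas, Comets, Meteors — 3.

3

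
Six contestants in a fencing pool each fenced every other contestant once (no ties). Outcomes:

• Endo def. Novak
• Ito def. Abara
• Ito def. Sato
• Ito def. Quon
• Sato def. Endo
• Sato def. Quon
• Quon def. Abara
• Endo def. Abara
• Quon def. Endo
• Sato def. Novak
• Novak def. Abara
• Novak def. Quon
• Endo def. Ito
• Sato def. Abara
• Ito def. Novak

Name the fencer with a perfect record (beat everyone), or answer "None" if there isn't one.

Highest win total is Sato with 4 (out of 5 possible).
Sato lost to Ito, so no fencer went undefeated.

None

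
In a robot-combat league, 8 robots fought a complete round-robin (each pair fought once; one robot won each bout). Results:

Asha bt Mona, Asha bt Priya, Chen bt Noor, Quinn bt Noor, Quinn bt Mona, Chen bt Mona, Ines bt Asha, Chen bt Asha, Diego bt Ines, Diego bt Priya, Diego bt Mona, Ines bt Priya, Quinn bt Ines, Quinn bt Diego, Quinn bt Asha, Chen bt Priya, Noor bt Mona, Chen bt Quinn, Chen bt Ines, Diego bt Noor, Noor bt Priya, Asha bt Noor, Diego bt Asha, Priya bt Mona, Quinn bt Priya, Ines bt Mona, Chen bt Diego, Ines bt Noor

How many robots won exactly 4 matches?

Win totals: Quinn 6, Ines 4, Noor 2, Mona 0, Chen 7, Asha 3, Priya 1, Diego 5.
Exactly 4: Ines — 1 robot.

1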